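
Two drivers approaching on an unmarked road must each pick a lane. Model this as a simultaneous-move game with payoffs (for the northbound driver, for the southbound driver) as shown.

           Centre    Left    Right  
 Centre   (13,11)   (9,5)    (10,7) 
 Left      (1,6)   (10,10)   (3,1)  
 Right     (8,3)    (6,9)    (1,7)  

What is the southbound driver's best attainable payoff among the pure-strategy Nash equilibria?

Both Centre is a pure NE (the northbound driver: 13 ≥ 8; the southbound driver: 11 ≥ 7). The southbound driver gets 11.
Both Left is a pure NE (the northbound driver: 10 ≥ 9; the southbound driver: 10 ≥ 6). The southbound driver gets 10.
Every other cell has a profitable deviation for at least one player. Highest of {11, 10} is 11.

11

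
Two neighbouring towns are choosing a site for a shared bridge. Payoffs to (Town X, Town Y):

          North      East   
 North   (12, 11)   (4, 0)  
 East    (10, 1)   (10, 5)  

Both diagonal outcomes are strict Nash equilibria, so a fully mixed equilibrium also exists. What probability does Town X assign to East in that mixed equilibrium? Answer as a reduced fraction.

11/15

Town X's mix p on North must make Town Y indifferent between North and East.
Town Y's payoff from North: 11p + 1(1−p). From East: 0p + 5(1−p).
Set equal: 11p = 4(1−p) → p = 4/15.
Probability on East is 1 − 4/15 = 11/15.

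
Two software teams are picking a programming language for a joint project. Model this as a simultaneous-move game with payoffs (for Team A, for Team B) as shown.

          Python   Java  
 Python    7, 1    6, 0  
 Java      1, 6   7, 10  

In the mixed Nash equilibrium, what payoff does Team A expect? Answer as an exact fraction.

Team B mixes with probability q on Python, chosen so Team A is indifferent: 7q + 6(1−q) = 1q + 7(1−q) gives q = 1/7.
Team A's expected payoff (from either row, since indifferent) is 7·1/7 + 6·6/7 = 43/7.

43/7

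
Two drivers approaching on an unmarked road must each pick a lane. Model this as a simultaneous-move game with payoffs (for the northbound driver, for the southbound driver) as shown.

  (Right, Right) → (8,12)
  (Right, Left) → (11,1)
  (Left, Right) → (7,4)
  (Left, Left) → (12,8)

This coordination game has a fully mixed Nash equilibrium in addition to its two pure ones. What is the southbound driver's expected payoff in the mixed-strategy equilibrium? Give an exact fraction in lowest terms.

The northbound driver mixes with probability p on Right, chosen so the southbound driver is indifferent: 12p + 4(1−p) = 1p + 8(1−p) gives p = 4/15.
The southbound driver's expected payoff is 12·4/15 + 4·11/15 = 92/15.

92/15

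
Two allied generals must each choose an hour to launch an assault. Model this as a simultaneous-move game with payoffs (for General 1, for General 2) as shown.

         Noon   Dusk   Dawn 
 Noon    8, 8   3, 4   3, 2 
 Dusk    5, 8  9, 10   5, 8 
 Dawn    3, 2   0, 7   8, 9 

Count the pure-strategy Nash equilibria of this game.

3

Both Noon: General 1 gets 8 (best alternative 5); General 2 gets 8 (best alternative 4). Neither deviates — NE.
Both Dusk: General 1 gets 9 (best alternative 3); General 2 gets 10 (best alternative 8). Neither deviates — NE.
Both Dawn: General 1 gets 8 (best alternative 5); General 2 gets 9 (best alternative 7). Neither deviates — NE.
(Dusk, Noon) is not a NE: General 1 would switch to Noon (8 > 5).
No other cell survives both best-response checks, so there are 3 pure NE.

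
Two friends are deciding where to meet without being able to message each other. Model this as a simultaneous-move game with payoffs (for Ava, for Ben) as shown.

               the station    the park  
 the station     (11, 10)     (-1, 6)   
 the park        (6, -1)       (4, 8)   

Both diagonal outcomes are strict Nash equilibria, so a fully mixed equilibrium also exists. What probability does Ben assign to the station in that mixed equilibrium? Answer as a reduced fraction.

Ben's mix q on the station must make Ava indifferent between the station and the park.
Ava's payoff from the station: 11q + (-1)(1−q). From the park: 6q + 4(1−q).
Set equal: 5q = 5(1−q) → q = 5/10 = 1/2.

1/2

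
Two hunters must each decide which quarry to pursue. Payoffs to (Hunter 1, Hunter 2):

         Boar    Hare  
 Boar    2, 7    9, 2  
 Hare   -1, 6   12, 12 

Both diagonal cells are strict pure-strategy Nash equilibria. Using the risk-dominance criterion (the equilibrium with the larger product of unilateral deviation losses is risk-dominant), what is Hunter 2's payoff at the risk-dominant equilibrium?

At both Boar: Hunter 1 loses 2 − (-1) = 3 by deviating; Hunter 2 loses 7 − 2 = 5. Product = 3·5 = 15.
At both Hare: Hunter 1 loses 12 − 9 = 3 by deviating; Hunter 2 loses 12 − 6 = 6. Product = 3·6 = 18.
18 > 15, so both Hare is risk-dominant. Hunter 2's payoff there is 12.

12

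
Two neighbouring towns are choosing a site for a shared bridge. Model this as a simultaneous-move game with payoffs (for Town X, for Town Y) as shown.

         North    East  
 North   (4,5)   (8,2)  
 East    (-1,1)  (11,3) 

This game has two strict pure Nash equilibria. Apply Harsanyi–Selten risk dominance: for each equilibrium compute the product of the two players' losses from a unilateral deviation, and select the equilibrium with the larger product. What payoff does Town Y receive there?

At both North: Town X loses 4 − (-1) = 5 by deviating; Town Y loses 5 − 2 = 3. Product = 5·3 = 15.
At both East: Town X loses 11 − 8 = 3 by deviating; Town Y loses 3 − 1 = 2. Product = 3·2 = 6.
15 > 6, so both North is risk-dominant. Town Y's payoff there is 5.

5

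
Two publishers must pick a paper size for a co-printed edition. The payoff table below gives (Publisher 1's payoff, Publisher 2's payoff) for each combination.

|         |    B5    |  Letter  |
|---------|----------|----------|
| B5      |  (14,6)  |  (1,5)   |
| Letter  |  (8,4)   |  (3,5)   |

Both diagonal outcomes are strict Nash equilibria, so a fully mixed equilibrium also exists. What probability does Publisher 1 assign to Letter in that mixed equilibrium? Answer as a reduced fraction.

Publisher 1's mix p on B5 must make Publisher 2 indifferent between B5 and Letter.
Publisher 2's payoff from B5: 6p + 4(1−p). From Letter: 5p + 5(1−p).
Set equal: 1p = 1(1−p) → p = 1/2.
Probability on Letter is 1 − 1/2 = 1/2.

1/2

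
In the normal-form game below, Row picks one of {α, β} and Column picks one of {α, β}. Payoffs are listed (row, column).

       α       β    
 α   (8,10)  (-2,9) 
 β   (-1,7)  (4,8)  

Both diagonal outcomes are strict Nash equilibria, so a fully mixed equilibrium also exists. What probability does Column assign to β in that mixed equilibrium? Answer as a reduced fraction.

Column's mix q on α must make Row indifferent between α and β.
Row's payoff from α: 8q + (-2)(1−q). From β: (-1)q + 4(1−q).
Set equal: 9q = 6(1−q) → q = 6/15 = 2/5.
Probability on β is 1 − 2/5 = 3/5.

3/5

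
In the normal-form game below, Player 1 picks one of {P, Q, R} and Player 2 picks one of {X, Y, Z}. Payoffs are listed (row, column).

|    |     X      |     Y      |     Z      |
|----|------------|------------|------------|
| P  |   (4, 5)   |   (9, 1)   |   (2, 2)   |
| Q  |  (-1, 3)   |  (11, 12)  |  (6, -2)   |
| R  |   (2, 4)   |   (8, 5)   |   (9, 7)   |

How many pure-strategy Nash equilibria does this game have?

3

(P, X): Player 1 gets 4 (best alternative 2); Player 2 gets 5 (best alternative 2). Neither deviates — NE.
(Q, Y): Player 1 gets 11 (best alternative 9); Player 2 gets 12 (best alternative 3). Neither deviates — NE.
(R, Z): Player 1 gets 9 (best alternative 6); Player 2 gets 7 (best alternative 5). Neither deviates — NE.
(P, Y) is not a NE: Player 1 would switch to Q (11 > 9).
No other cell survives both best-response checks, so there are 3 pure NE.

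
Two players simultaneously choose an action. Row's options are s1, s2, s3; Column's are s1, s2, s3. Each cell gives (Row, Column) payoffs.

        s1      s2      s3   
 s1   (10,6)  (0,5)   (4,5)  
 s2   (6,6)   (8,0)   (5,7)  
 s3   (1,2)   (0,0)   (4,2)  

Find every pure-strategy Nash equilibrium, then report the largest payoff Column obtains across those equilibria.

7

Both s1 is a pure NE (Row: 10 ≥ 6; Column: 6 ≥ 5). Column gets 6.
(s2, s3) is a pure NE (Row: 5 ≥ 4; Column: 7 ≥ 6). Column gets 7.
Every other cell has a profitable deviation for at least one player. Highest of {6, 7} is 7.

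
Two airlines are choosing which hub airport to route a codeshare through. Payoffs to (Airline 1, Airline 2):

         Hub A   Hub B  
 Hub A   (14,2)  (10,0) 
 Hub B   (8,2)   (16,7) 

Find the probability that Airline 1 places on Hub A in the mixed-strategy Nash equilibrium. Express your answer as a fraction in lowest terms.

Airline 1's mix p on Hub A must make Airline 2 indifferent between Hub A and Hub B.
Airline 2's payoff from Hub A: 2p + 2(1−p). From Hub B: 0p + 7(1−p).
Set equal: 2p = 5(1−p) → p = 5/7.

5/7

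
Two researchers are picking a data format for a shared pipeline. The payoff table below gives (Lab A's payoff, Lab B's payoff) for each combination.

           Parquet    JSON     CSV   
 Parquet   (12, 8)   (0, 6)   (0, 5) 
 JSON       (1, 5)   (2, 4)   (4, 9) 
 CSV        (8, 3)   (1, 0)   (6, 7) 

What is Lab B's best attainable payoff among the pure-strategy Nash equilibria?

Both Parquet is a pure NE (Lab A: 12 ≥ 8; Lab B: 8 ≥ 6). Lab B gets 8.
Both CSV is a pure NE (Lab A: 6 ≥ 4; Lab B: 7 ≥ 3). Lab B gets 7.
Every other cell has a profitable deviation for at least one player. Highest of {8, 7} is 8.

8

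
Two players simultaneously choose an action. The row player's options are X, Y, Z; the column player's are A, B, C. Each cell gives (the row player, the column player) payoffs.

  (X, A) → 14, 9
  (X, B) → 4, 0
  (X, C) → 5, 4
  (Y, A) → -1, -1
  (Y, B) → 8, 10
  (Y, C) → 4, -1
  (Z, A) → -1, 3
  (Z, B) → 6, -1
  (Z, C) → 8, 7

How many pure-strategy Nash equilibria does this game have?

(X, A): the row player gets 14 (best alternative -1); the column player gets 9 (best alternative 4). Neither deviates — NE.
(Y, B): the row player gets 8 (best alternative 6); the column player gets 10 (best alternative -1). Neither deviates — NE.
(Z, C): the row player gets 8 (best alternative 5); the column player gets 7 (best alternative 3). Neither deviates — NE.
(X, C) is not a NE: the row player would switch to Z (8 > 5).
No other cell survives both best-response checks, so there are 3 pure NE.

3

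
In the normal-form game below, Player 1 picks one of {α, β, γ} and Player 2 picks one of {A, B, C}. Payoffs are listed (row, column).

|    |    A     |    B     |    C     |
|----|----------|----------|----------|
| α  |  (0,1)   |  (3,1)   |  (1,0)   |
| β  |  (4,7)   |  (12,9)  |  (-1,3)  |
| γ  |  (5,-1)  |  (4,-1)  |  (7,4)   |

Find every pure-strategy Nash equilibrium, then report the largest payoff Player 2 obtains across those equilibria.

9

(β, B) is a pure NE (Player 1: 12 ≥ 4; Player 2: 9 ≥ 7). Player 2 gets 9.
(γ, C) is a pure NE (Player 1: 7 ≥ 1; Player 2: 4 ≥ -1). Player 2 gets 4.
Every other cell has a profitable deviation for at least one player. Highest of {9, 4} is 9.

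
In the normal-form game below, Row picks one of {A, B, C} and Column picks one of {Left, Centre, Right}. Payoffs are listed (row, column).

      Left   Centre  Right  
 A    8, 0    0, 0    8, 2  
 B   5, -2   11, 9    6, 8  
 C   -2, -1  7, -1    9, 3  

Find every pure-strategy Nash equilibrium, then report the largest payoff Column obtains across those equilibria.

9

(B, Centre) is a pure NE (Row: 11 ≥ 7; Column: 9 ≥ 8). Column gets 9.
(C, Right) is a pure NE (Row: 9 ≥ 8; Column: 3 ≥ -1). Column gets 3.
Every other cell has a profitable deviation for at least one player. Highest of {9, 3} is 9.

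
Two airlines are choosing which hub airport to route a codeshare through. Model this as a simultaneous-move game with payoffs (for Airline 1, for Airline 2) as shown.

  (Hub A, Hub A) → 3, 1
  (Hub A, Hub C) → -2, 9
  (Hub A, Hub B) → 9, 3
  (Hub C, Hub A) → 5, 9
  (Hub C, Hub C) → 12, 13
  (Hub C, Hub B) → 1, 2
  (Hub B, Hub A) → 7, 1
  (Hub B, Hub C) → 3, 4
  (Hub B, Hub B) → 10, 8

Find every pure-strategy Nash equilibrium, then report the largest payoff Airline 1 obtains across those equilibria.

12

Both Hub C is a pure NE (Airline 1: 12 ≥ 3; Airline 2: 13 ≥ 9). Airline 1 gets 12.
Both Hub B is a pure NE (Airline 1: 10 ≥ 9; Airline 2: 8 ≥ 4). Airline 1 gets 10.
Every other cell has a profitable deviation for at least one player. Highest of {12, 10} is 12.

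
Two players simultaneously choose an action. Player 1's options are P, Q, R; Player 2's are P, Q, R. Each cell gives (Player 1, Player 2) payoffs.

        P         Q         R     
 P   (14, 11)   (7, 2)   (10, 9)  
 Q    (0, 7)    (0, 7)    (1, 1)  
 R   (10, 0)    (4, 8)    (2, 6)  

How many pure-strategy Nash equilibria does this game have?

Both P: Player 1 gets 14 (best alternative 10); Player 2 gets 11 (best alternative 9). Neither deviates — NE.
Both R is not a NE: Player 1 would switch to P (10 > 2).
No other cell survives both best-response checks, so there is 1 pure NE.

1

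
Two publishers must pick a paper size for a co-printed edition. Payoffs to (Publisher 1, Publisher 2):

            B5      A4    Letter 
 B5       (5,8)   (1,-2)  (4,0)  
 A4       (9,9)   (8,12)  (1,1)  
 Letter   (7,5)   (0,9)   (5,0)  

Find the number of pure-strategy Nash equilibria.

Both A4: Publisher 1 gets 8 (best alternative 1); Publisher 2 gets 12 (best alternative 9). Neither deviates — NE.
Both Letter is not a NE: Publisher 2 would switch to A4 (9 > 0).
No other cell survives both best-response checks, so there is 1 pure NE.

1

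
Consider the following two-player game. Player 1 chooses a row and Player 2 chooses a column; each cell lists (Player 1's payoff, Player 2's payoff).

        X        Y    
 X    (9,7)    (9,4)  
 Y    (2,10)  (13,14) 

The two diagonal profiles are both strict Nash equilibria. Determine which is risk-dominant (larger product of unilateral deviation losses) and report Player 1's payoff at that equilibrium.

9

At both X: Player 1 loses 9 − 2 = 7 by deviating; Player 2 loses 7 − 4 = 3. Product = 7·3 = 21.
At both Y: Player 1 loses 13 − 9 = 4 by deviating; Player 2 loses 14 − 10 = 4. Product = 4·4 = 16.
21 > 16, so both X is risk-dominant. Player 1's payoff there is 9.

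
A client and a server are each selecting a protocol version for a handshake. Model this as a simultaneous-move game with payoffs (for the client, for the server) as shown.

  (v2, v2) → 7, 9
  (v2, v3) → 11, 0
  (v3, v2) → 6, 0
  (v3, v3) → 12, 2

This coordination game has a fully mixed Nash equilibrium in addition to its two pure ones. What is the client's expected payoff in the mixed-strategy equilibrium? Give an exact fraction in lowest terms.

9

The server mixes with probability q on v2, chosen so the client is indifferent: 7q + 11(1−q) = 6q + 12(1−q) gives q = 1/2.
The client's expected payoff (from either row, since indifferent) is 7·1/2 + 11·1/2 = 9.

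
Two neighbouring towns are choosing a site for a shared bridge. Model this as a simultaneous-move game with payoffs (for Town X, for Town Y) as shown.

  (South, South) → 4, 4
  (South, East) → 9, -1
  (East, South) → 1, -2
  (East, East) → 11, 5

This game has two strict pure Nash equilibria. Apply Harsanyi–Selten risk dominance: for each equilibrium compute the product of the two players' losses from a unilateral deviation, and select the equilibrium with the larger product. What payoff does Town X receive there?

4

At both South: Town X loses 4 − 1 = 3 by deviating; Town Y loses 4 − (-1) = 5. Product = 3·5 = 15.
At both East: Town X loses 11 − 9 = 2 by deviating; Town Y loses 5 − (-2) = 7. Product = 2·7 = 14.
15 > 14, so both South is risk-dominant. Town X's payoff there is 4.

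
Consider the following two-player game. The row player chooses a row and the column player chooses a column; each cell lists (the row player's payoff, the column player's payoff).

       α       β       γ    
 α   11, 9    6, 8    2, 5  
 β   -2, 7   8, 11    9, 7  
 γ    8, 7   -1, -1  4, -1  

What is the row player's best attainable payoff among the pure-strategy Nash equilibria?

Both α is a pure NE (the row player: 11 ≥ 8; the column player: 9 ≥ 8). The row player gets 11.
Both β is a pure NE (the row player: 8 ≥ 6; the column player: 11 ≥ 7). The row player gets 8.
Every other cell has a profitable deviation for at least one player. Highest of {11, 8} is 11.

11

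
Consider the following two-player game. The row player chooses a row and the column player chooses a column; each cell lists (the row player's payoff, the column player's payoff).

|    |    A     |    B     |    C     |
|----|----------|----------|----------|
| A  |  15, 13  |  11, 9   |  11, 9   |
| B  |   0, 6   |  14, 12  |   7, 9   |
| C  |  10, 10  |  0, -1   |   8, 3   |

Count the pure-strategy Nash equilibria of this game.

Both A: the row player gets 15 (best alternative 10); the column player gets 13 (best alternative 9). Neither deviates — NE.
Both B: the row player gets 14 (best alternative 11); the column player gets 12 (best alternative 9). Neither deviates — NE.
Both C is not a NE: the row player would switch to A (11 > 8).
No other cell survives both best-response checks, so there are 2 pure NE.

2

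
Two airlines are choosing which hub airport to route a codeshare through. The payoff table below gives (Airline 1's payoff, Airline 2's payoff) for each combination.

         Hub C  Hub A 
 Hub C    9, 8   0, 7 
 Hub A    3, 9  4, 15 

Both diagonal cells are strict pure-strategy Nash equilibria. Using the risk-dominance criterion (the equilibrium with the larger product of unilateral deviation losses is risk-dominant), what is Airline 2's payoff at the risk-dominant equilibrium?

15

At both Hub C: Airline 1 loses 9 − 3 = 6 by deviating; Airline 2 loses 8 − 7 = 1. Product = 6·1 = 6.
At both Hub A: Airline 1 loses 4 − 0 = 4 by deviating; Airline 2 loses 15 − 9 = 6. Product = 4·6 = 24.
24 > 6, so both Hub A is risk-dominant. Airline 2's payoff there is 15.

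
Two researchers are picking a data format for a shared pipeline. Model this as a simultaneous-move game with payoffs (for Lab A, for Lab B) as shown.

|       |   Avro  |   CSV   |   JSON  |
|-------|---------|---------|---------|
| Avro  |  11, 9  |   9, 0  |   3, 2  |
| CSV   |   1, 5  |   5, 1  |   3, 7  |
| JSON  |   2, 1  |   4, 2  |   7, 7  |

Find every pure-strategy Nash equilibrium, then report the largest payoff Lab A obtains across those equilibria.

Both Avro is a pure NE (Lab A: 11 ≥ 2; Lab B: 9 ≥ 2). Lab A gets 11.
Both JSON is a pure NE (Lab A: 7 ≥ 3; Lab B: 7 ≥ 2). Lab A gets 7.
Every other cell has a profitable deviation for at least one player. Highest of {11, 7} is 11.

11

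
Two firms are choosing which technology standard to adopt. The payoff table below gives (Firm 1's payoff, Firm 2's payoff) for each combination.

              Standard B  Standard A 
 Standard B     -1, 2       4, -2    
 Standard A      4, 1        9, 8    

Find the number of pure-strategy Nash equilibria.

1

Both Standard A: Firm 1 gets 9 (best alternative 4); Firm 2 gets 8 (best alternative 1). Neither deviates — NE.
Both Standard B is not a NE: Firm 1 would switch to Standard A (4 > -1).
No other cell survives both best-response checks, so there is 1 pure NE.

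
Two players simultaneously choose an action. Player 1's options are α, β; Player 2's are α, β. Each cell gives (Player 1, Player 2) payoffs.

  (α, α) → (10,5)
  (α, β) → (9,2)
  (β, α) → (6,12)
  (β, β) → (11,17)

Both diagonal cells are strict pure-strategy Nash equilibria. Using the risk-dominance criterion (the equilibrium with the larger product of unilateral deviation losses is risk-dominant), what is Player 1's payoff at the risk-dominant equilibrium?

At both α: Player 1 loses 10 − 6 = 4 by deviating; Player 2 loses 5 − 2 = 3. Product = 4·3 = 12.
At both β: Player 1 loses 11 − 9 = 2 by deviating; Player 2 loses 17 − 12 = 5. Product = 2·5 = 10.
12 > 10, so both α is risk-dominant. Player 1's payoff there is 10.

10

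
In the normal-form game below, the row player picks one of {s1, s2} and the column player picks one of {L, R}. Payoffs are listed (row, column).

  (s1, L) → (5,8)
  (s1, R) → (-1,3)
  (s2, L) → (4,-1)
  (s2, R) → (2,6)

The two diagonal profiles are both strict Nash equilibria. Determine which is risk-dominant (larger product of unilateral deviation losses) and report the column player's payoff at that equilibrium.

6

At (s1, L): the row player loses 5 − 4 = 1 by deviating; the column player loses 8 − 3 = 5. Product = 1·5 = 5.
At (s2, R): the row player loses 2 − (-1) = 3 by deviating; the column player loses 6 − (-1) = 7. Product = 3·7 = 21.
21 > 5, so (s2, R) is risk-dominant. The column player's payoff there is 6.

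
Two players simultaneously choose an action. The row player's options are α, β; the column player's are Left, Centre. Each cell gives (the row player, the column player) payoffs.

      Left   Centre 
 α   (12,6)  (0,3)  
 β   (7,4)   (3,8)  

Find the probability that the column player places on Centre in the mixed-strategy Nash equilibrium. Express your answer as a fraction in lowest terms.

5/8

The column player's mix q on Left must make the row player indifferent between α and β.
The row player's payoff from α: 12q + 0(1−q). From β: 7q + 3(1−q).
Set equal: 5q = 3(1−q) → q = 3/8.
Probability on Centre is 1 − 3/8 = 5/8.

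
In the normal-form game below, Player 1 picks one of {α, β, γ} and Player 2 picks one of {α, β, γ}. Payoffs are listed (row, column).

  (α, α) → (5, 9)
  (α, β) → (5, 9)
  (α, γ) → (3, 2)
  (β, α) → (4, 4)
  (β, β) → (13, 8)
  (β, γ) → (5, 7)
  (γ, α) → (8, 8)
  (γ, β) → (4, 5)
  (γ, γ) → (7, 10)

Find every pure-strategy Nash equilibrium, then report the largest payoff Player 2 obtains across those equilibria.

Both β is a pure NE (Player 1: 13 ≥ 5; Player 2: 8 ≥ 7). Player 2 gets 8.
Both γ is a pure NE (Player 1: 7 ≥ 5; Player 2: 10 ≥ 8). Player 2 gets 10.
Every other cell has a profitable deviation for at least one player. Highest of {8, 10} is 10.

10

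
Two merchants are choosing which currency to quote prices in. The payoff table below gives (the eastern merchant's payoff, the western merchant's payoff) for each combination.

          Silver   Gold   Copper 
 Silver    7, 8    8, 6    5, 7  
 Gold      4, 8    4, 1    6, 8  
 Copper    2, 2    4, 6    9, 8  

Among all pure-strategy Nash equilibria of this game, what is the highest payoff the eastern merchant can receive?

Both Silver is a pure NE (the eastern merchant: 7 ≥ 4; the western merchant: 8 ≥ 7). The eastern merchant gets 7.
Both Copper is a pure NE (the eastern merchant: 9 ≥ 6; the western merchant: 8 ≥ 6). The eastern merchant gets 9.
Every other cell has a profitable deviation for at least one player. Highest of {7, 9} is 9.

9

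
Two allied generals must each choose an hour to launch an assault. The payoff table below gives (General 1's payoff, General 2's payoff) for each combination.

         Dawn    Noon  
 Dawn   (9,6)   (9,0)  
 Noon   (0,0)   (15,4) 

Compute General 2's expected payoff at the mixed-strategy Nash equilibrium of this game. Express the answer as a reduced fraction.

12/5

General 1 mixes with probability p on Dawn, chosen so General 2 is indifferent: 6p + 0(1−p) = 0p + 4(1−p) gives p = 2/5.
General 2's expected payoff is 6·2/5 + 0·3/5 = 12/5.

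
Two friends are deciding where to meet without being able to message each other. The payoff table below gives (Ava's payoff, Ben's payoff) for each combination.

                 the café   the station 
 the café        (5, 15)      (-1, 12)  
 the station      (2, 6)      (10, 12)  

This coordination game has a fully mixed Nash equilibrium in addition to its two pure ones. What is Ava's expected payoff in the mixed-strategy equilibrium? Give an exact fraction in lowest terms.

Ben mixes with probability q on the café, chosen so Ava is indifferent: 5q + (-1)(1−q) = 2q + 10(1−q) gives q = 11/14.
Ava's expected payoff (from either row, since indifferent) is 5·11/14 + (-1)·3/14 = 26/7.

26/7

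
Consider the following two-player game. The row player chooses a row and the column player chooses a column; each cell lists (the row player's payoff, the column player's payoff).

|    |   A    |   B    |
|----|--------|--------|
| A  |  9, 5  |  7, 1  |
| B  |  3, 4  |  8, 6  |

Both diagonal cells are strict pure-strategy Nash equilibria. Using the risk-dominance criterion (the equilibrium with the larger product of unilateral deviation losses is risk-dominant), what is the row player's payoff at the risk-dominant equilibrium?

9

At both A: the row player loses 9 − 3 = 6 by deviating; the column player loses 5 − 1 = 4. Product = 6·4 = 24.
At both B: the row player loses 8 − 7 = 1 by deviating; the column player loses 6 − 4 = 2. Product = 1·2 = 2.
24 > 2, so both A is risk-dominant. The row player's payoff there is 9.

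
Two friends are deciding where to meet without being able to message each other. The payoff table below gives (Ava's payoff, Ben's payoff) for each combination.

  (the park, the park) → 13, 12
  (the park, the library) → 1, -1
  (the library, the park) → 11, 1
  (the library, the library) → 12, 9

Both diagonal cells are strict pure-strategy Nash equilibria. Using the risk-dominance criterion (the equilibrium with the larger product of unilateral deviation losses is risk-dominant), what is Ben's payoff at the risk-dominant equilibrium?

9

At both the park: Ava loses 13 − 11 = 2 by deviating; Ben loses 12 − (-1) = 13. Product = 2·13 = 26.
At both the library: Ava loses 12 − 1 = 11 by deviating; Ben loses 9 − 1 = 8. Product = 11·8 = 88.
88 > 26, so both the library is risk-dominant. Ben's payoff there is 9.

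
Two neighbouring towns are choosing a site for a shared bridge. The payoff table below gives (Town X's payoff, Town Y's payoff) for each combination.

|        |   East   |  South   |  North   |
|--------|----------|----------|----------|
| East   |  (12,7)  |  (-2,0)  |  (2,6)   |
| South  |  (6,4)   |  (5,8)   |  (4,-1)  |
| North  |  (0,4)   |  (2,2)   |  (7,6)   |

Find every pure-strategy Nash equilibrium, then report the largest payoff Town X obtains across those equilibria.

12

Both East is a pure NE (Town X: 12 ≥ 6; Town Y: 7 ≥ 6). Town X gets 12.
Both South is a pure NE (Town X: 5 ≥ 2; Town Y: 8 ≥ 4). Town X gets 5.
Both North is a pure NE (Town X: 7 ≥ 4; Town Y: 6 ≥ 4). Town X gets 7.
Every other cell has a profitable deviation for at least one player. Highest of {12, 5, 7} is 12.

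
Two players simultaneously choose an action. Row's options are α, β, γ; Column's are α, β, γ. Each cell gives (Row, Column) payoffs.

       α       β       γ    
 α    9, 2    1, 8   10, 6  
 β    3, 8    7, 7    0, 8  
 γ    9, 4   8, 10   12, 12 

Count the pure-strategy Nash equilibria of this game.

1

Both γ: Row gets 12 (best alternative 10); Column gets 12 (best alternative 10). Neither deviates — NE.
Both α is not a NE: Column would switch to β (8 > 2).
No other cell survives both best-response checks, so there is 1 pure NE.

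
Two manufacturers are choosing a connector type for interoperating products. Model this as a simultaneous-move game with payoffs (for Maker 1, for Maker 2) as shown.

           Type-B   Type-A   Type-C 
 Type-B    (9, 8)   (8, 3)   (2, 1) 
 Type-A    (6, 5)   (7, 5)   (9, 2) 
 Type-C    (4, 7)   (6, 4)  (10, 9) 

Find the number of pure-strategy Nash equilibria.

2

Both Type-B: Maker 1 gets 9 (best alternative 6); Maker 2 gets 8 (best alternative 3). Neither deviates — NE.
Both Type-C: Maker 1 gets 10 (best alternative 9); Maker 2 gets 9 (best alternative 7). Neither deviates — NE.
Both Type-A is not a NE: Maker 1 would switch to Type-B (8 > 7).
No other cell survives both best-response checks, so there are 2 pure NE.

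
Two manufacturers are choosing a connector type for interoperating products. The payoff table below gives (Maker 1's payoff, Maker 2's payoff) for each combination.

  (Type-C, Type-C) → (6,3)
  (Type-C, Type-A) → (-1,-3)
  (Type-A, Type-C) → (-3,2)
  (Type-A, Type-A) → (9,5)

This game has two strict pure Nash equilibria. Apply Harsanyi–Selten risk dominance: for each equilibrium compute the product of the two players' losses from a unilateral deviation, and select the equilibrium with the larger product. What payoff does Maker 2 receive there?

At both Type-C: Maker 1 loses 6 − (-3) = 9 by deviating; Maker 2 loses 3 − (-3) = 6. Product = 9·6 = 54.
At both Type-A: Maker 1 loses 9 − (-1) = 10 by deviating; Maker 2 loses 5 − 2 = 3. Product = 10·3 = 30.
54 > 30, so both Type-C is risk-dominant. Maker 2's payoff there is 3.

3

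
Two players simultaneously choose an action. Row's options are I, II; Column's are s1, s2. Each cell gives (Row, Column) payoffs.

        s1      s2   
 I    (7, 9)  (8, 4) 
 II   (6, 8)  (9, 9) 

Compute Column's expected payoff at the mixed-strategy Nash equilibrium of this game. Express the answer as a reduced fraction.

Row mixes with probability p on I, chosen so Column is indifferent: 9p + 8(1−p) = 4p + 9(1−p) gives p = 1/6.
Column's expected payoff is 9·1/6 + 8·5/6 = 49/6.

49/6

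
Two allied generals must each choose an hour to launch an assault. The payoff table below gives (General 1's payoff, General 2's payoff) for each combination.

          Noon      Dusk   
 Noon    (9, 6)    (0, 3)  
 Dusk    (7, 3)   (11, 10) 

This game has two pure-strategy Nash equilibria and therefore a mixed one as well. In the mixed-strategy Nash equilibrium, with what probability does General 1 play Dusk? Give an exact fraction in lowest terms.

3/10

General 1's mix p on Noon must make General 2 indifferent between Noon and Dusk.
General 2's payoff from Noon: 6p + 3(1−p). From Dusk: 3p + 10(1−p).
Set equal: 3p = 7(1−p) → p = 7/10.
Probability on Dusk is 1 − 7/10 = 3/10.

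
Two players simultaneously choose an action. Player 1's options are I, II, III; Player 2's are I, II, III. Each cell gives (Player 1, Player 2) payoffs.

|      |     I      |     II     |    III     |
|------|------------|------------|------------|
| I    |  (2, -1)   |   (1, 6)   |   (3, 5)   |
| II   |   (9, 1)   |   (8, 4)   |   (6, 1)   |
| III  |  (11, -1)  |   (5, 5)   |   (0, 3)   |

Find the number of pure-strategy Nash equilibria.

1

Both II: Player 1 gets 8 (best alternative 5); Player 2 gets 4 (best alternative 1). Neither deviates — NE.
Both I is not a NE: Player 1 would switch to III (11 > 2).
No other cell survives both best-response checks, so there is 1 pure NE.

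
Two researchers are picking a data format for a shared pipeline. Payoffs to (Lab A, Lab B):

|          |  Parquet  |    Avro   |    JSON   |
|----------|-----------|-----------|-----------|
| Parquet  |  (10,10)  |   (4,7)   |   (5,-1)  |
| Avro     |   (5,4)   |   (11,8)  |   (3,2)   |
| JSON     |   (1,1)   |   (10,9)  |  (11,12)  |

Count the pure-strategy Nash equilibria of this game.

3

Both Parquet: Lab A gets 10 (best alternative 5); Lab B gets 10 (best alternative 7). Neither deviates — NE.
Both Avro: Lab A gets 11 (best alternative 10); Lab B gets 8 (best alternative 4). Neither deviates — NE.
Both JSON: Lab A gets 11 (best alternative 5); Lab B gets 12 (best alternative 9). Neither deviates — NE.
(Avro, Parquet) is not a NE: Lab A would switch to Parquet (10 > 5).
No other cell survives both best-response checks, so there are 3 pure NE.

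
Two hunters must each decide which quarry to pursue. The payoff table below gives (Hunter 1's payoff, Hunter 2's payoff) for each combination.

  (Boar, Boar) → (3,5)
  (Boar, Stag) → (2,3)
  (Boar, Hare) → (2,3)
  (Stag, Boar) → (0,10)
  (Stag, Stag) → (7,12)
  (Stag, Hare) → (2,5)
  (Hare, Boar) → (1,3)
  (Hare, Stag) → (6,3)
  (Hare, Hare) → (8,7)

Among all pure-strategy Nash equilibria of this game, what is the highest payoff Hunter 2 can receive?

12

Both Boar is a pure NE (Hunter 1: 3 ≥ 1; Hunter 2: 5 ≥ 3). Hunter 2 gets 5.
Both Stag is a pure NE (Hunter 1: 7 ≥ 6; Hunter 2: 12 ≥ 10). Hunter 2 gets 12.
Both Hare is a pure NE (Hunter 1: 8 ≥ 2; Hunter 2: 7 ≥ 3). Hunter 2 gets 7.
Every other cell has a profitable deviation for at least one player. Highest of {5, 12, 7} is 12.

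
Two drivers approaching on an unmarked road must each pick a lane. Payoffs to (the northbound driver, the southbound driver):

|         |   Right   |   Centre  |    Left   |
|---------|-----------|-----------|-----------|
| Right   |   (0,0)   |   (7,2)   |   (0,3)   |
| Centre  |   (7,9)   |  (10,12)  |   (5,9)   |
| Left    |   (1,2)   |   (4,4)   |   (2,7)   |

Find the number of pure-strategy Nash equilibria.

Both Centre: the northbound driver gets 10 (best alternative 7); the southbound driver gets 12 (best alternative 9). Neither deviates — NE.
Both Left is not a NE: the northbound driver would switch to Centre (5 > 2).
No other cell survives both best-response checks, so there is 1 pure NE.

1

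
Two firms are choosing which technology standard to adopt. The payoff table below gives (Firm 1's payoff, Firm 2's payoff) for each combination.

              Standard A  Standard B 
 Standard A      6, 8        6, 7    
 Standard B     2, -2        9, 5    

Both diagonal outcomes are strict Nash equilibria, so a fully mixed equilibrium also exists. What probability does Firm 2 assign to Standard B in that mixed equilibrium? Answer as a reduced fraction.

Firm 2's mix q on Standard A must make Firm 1 indifferent between Standard A and Standard B.
Firm 1's payoff from Standard A: 6q + 6(1−q). From Standard B: 2q + 9(1−q).
Set equal: 4q = 3(1−q) → q = 3/7.
Probability on Standard B is 1 − 3/7 = 4/7.

4/7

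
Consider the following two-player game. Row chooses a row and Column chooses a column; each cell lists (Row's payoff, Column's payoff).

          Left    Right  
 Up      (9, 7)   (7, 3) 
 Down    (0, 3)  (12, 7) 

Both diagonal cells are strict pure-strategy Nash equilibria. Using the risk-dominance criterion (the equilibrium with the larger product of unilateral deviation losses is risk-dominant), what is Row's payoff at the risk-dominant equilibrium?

At (Up, Left): Row loses 9 − 0 = 9 by deviating; Column loses 7 − 3 = 4. Product = 9·4 = 36.
At (Down, Right): Row loses 12 − 7 = 5 by deviating; Column loses 7 − 3 = 4. Product = 5·4 = 20.
36 > 20, so (Up, Left) is risk-dominant. Row's payoff there is 9.

9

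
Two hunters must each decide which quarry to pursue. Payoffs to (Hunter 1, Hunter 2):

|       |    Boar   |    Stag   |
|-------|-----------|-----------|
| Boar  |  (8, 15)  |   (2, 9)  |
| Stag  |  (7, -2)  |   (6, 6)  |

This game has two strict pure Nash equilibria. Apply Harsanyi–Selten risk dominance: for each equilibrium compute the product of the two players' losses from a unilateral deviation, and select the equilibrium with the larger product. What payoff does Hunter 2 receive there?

6

At both Boar: Hunter 1 loses 8 − 7 = 1 by deviating; Hunter 2 loses 15 − 9 = 6. Product = 1·6 = 6.
At both Stag: Hunter 1 loses 6 − 2 = 4 by deviating; Hunter 2 loses 6 − (-2) = 8. Product = 4·8 = 32.
32 > 6, so both Stag is risk-dominant. Hunter 2's payoff there is 6.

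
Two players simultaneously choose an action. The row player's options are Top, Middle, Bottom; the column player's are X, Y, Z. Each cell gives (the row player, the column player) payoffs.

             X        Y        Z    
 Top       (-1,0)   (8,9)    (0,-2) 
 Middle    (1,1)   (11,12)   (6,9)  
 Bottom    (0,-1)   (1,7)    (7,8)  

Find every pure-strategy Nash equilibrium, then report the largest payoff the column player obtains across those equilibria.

(Middle, Y) is a pure NE (the row player: 11 ≥ 8; the column player: 12 ≥ 9). The column player gets 12.
(Bottom, Z) is a pure NE (the row player: 7 ≥ 6; the column player: 8 ≥ 7). The column player gets 8.
Every other cell has a profitable deviation for at least one player. Highest of {12, 8} is 12.

12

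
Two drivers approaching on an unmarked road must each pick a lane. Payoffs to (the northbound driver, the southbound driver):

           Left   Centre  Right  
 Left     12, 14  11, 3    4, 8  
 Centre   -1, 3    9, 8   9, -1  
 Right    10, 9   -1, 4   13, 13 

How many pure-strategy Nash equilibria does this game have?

Both Left: the northbound driver gets 12 (best alternative 10); the southbound driver gets 14 (best alternative 8). Neither deviates — NE.
Both Right: the northbound driver gets 13 (best alternative 9); the southbound driver gets 13 (best alternative 9). Neither deviates — NE.
Both Centre is not a NE: the northbound driver would switch to Left (11 > 9).
No other cell survives both best-response checks, so there are 2 pure NE.

2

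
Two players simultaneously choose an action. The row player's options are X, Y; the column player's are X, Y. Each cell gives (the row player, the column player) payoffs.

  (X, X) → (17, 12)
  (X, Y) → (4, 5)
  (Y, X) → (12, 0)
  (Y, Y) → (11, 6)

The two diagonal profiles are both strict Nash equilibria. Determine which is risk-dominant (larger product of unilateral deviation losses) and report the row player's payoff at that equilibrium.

11

At both X: the row player loses 17 − 12 = 5 by deviating; the column player loses 12 − 5 = 7. Product = 5·7 = 35.
At both Y: the row player loses 11 − 4 = 7 by deviating; the column player loses 6 − 0 = 6. Product = 7·6 = 42.
42 > 35, so both Y is risk-dominant. The row player's payoff there is 11.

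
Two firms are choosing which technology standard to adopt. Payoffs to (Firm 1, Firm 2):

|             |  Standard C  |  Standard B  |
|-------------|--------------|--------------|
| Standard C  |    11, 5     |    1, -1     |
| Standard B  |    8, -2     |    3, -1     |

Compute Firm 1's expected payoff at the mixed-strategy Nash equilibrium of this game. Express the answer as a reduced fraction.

5

Firm 2 mixes with probability q on Standard C, chosen so Firm 1 is indifferent: 11q + 1(1−q) = 8q + 3(1−q) gives q = 2/5.
Firm 1's expected payoff (from either row, since indifferent) is 11·2/5 + 1·3/5 = 5.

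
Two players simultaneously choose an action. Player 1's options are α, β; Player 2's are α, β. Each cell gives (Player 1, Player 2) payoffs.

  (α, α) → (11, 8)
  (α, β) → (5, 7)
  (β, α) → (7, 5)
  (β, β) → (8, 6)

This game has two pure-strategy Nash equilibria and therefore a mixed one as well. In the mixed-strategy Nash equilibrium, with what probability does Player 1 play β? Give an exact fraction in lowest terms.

1/2

Player 1's mix p on α must make Player 2 indifferent between α and β.
Player 2's payoff from α: 8p + 5(1−p). From β: 7p + 6(1−p).
Set equal: 1p = 1(1−p) → p = 1/2.
Probability on β is 1 − 1/2 = 1/2.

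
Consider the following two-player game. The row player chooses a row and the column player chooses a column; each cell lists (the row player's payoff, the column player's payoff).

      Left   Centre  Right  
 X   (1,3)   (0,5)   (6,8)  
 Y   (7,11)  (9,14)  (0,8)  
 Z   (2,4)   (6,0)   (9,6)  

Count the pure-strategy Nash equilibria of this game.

2

(Y, Centre): the row player gets 9 (best alternative 6); the column player gets 14 (best alternative 11). Neither deviates — NE.
(Z, Right): the row player gets 9 (best alternative 6); the column player gets 6 (best alternative 4). Neither deviates — NE.
(X, Left) is not a NE: the row player would switch to Y (7 > 1).
No other cell survives both best-response checks, so there are 2 pure NE.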